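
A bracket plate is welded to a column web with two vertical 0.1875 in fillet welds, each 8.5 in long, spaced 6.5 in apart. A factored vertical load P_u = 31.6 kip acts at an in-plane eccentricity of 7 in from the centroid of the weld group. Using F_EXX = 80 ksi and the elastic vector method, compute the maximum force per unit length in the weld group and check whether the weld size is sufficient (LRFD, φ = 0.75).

f_max ≈ 5.53 kip/in; NOT adequate

Total weld length L_w = 17 in. Treat welds as unit-width lines.
Polar moment about centroid: J = 2[d³/12 + d(b/2)²] = 2[8.5³/12 + 8.5×3.25²] = 281.9 in³.
Direct shear f_v = P/L_w = 31.6 / 17 = 1.859 kip/in (vertical).
Torsion M = P·e = 31.6 × 7 = 221.2 kip·in.
Critical point at (x, y) = (3.25, 4.25) from centroid. f_tx = M·y/J = 3.335 kip/in; f_ty = M·x/J = 2.55 kip/in.
Resultant f_max = √[f_tx² + (f_v + f_ty)²] = √[3.335² + (1.859 + 2.55)²] = 5.528 kip/in.
Capacity per unit length: φr_n = 0.75 × 0.6 × 80 × (0.707 × 0.1875) = 4.772 kip/in.
5.528 > 4.772 → NOT adequate.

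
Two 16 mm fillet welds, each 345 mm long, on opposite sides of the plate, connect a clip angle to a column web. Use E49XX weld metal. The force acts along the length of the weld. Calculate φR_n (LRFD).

φR_n ≈ 1720 kN

E49XX → F_EXX = 490 MPa.
Effective throat t_e = 0.707 × 16 = 11.31 mm.
Total length L = 690 mm; A_we = 11.31 × 690 = 7805 mm².
F_nw = 0.6 F_EXX = 0.6 × 490 = 294 MPa.
φR_n = 0.75 × 294 × 7805 × 10⁻³ = 1721 kN.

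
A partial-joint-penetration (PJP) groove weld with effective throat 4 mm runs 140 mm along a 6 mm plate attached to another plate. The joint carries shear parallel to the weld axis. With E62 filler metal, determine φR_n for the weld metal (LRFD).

φR_n ≈ 156 kN

E62XX → F_EXX = 620 MPa.
Effective throat (given) t_e = 4 mm.
A_we = 4 × 140 = 560 mm².
F_nw = 0.6 F_EXX = 372 MPa.
φR_n = 0.75 × 372 × 560 × 10⁻³ = 156.2 kN.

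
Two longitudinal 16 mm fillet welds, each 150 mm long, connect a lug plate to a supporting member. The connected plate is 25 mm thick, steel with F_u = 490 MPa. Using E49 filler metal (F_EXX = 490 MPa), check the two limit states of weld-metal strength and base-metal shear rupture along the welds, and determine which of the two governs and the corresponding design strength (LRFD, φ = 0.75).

φR_n ≈ 748 kN (weld metal governs)

t_e = 0.707 × 16 = 11.31 mm; L = 300 mm.
Weld metal: φR_n = 0.75 × 0.6 × 490 × 11.31 × 300 × 10⁻³ = 748.3 kN.
Base metal (shear rupture): φR_n = 0.75 × 0.6 × 490 × 25 × 300 × 10⁻³ = 1654 kN.
Governing: weld metal.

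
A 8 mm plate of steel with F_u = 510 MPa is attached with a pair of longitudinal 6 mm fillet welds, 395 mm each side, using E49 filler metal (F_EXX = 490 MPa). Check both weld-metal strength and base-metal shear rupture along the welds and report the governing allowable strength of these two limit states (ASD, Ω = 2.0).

R_n/Ω ≈ 493 kN (weld metal governs)

t_e = 0.707 × 6 = 4.242 mm; L = 790 mm.
Weld metal: R_n/Ω = (1/2.0) × 0.6 × 490 × 4.242 × 790 × 10⁻³ = 492.6 kN.
Base metal (shear rupture): R_n/Ω = (1/2.0) × 0.6 × 510 × 8 × 790 × 10⁻³ = 967 kN.
Governing: weld metal.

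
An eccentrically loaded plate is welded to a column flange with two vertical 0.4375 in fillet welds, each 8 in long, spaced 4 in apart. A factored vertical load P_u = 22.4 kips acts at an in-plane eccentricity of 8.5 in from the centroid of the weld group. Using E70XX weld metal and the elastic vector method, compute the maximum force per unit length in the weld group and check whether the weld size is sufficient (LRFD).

f_max ≈ 6.45 kip/in; adequate

E70XX → F_EXX = 70 ksi.
Total weld length L_w = 16 in. Treat welds as unit-width lines.
Polar moment about centroid: J = 2[d³/12 + d(b/2)²] = 2[8³/12 + 8×2²] = 149.3 in³.
Direct shear f_v = P/L_w = 22.4 / 16 = 1.4 kip/in (vertical).
Torsion M = P·e = 22.4 × 8.5 = 190.4 kip·in.
Critical point at (x, y) = (2, 4) from centroid. f_tx = M·y/J = 5.1 kip/in; f_ty = M·x/J = 2.55 kip/in.
Resultant f_max = √[f_tx² + (f_v + f_ty)²] = √[5.1² + (1.4 + 2.55)²] = 6.451 kip/in.
Capacity per unit length: φr_n = 0.75 × 0.6 × 70 × (0.707 × 0.4375) = 9.743 kip/in.
6.451 ≤ 9.743 → adequate.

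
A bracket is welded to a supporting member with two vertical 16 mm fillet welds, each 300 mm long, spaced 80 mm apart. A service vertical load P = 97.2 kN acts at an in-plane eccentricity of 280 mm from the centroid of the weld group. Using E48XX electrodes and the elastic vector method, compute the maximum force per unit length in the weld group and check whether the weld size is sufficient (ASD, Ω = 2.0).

f_max ≈ 830 N/mm; adequate

E48XX → F_EXX = 480 MPa.
Total weld length L_w = 600 mm. Treat welds as unit-width lines.
Polar moment about centroid: J = 2[d³/12 + d(b/2)²] = 2[300³/12 + 300×40²] = 5460000 mm³.
Direct shear f_v = P/L_w = 97.2×10³ / 600 = 162 N/mm (vertical).
Torsion M = P·e = 97.2×10³ × 280 = 27216000 N·mm.
Critical point at (x, y) = (40, 150) from centroid. f_tx = M·y/J = 747.7 N/mm; f_ty = M·x/J = 199.4 N/mm.
Resultant f_max = √[f_tx² + (f_v + f_ty)²] = √[747.7² + (162 + 199.4)²] = 830.4 N/mm.
Capacity per unit length: r_n/Ω = (1/2.0) × 0.6 × 480 × (0.707 × 16) = 1629 N/mm.
830.4 ≤ 1629 → adequate.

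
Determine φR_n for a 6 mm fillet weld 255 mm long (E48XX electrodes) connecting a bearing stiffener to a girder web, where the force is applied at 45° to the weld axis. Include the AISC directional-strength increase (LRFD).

φR_n ≈ 303 kN

E48XX → F_EXX = 480 MPa.
t_e = 0.707 × 6 = 4.242 mm; A_we = 4.242 × 255 = 1082 mm².
Directional factor: 1.0 + 0.5 sin^1.5(45°) = 1.297.
F_nw = 0.6 × 480 × 1.297 = 373.6 MPa.
φR_n = 0.75 × 373.6 × 1082 × 10⁻³ = 303.1 kN.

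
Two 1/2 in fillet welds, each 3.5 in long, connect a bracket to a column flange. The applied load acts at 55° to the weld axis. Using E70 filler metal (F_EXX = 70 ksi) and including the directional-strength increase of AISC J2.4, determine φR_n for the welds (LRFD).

φR_n ≈ 107 kip

t_e = 0.707 × 0.5 = 0.3535 in; A_we = 0.3535 × 7 = 2.474 in².
Directional factor: 1.0 + 0.5 sin^1.5(55°) = 1.371.
F_nw = 0.6 × 70 × 1.371 = 57.57 ksi.
φR_n = 0.75 × 57.57 × 2.474 = 106.8 kip.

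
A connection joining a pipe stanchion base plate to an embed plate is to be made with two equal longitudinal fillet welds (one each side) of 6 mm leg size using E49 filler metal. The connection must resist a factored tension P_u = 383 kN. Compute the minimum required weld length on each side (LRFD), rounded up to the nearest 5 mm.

L = 205 mm on each side

E49XX → F_EXX = 490 MPa.
Throat t_e = 0.707 × 6 = 4.242 mm.
φr_n = 0.75 × 0.6 × 490 × 4.242 × 10⁻³ = 0.9354 kN/mm.
L_req = P_u / φr_n = 383 / 0.9354 = 409.5 mm total.
Per side: 409.5 / 2 = 204.7 mm.
Round up → use L = 205 mm on each side.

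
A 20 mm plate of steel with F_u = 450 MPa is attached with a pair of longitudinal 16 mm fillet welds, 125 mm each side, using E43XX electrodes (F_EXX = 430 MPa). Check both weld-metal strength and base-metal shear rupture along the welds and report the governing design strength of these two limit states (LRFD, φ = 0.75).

t_e = 0.707 × 16 = 11.31 mm; L = 250 mm.
Weld metal: φR_n = 0.75 × 0.6 × 430 × 11.31 × 250 × 10⁻³ = 547.2 kN.
Base metal (shear rupture): φR_n = 0.75 × 0.6 × 450 × 20 × 250 × 10⁻³ = 1012 kN.
Governing: weld metal.

φR_n ≈ 547 kN (weld metal governs)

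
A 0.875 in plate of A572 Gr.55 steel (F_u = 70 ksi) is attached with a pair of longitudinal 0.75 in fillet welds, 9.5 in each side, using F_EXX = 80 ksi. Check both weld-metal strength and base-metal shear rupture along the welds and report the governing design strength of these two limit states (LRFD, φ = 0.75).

φR_n ≈ 363 kip (weld metal governs)

t_e = 0.707 × 0.75 = 0.5302 in; L = 19 in.
Weld metal: φR_n = 0.75 × 0.6 × 80 × 0.5302 × 19 = 362.7 kip.
Base metal (shear rupture): φR_n = 0.75 × 0.6 × 70 × 0.875 × 19 = 523.7 kip.
Governing: weld metal.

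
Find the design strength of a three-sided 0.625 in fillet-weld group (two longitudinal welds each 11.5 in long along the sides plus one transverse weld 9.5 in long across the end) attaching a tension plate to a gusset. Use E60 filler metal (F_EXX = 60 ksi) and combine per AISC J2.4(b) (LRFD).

t_e = 0.707 × 0.625 = 0.4419 in.
R_nwl = 0.6 × 60 × 0.4419 × 23 = 365.9 kip (longitudinal, 2 welds).
R_nwt = 0.6 × 60 × 0.4419 × 9.5 = 151.1 kip (transverse, base value).
(i) R_nwl + R_nwt = 517 kip; (ii) 0.85 R_nwl + 1.5 R_nwt = 537.7 kip.
R_n = max = 537.7 kip [governs: (ii)]; φR_n = 403.3 kip.

φR_n ≈ 403 kip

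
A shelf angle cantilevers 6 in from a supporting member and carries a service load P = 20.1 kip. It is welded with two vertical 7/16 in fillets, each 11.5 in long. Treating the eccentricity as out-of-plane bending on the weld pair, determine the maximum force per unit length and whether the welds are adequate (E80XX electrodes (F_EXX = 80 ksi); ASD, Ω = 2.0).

f_max ≈ 2.87 kip/in; adequate

L_w = 2 × 11.5 = 23 in; section modulus (unit throat) S = 2 × L²/6 = 44.08 in².
Direct shear f_v = P/L_w = 20.1/23 = 0.8739 kip/in.
Moment M = P × e = 20.1 × 6 = 120.6 kip·in; bending f_b = M/S = 2.736 kip/in.
f_max = √(f_v² + f_b²) = √(0.8739² + 2.736²) = 2.872 kip/in.
r_n/Ω = (1/2.0) × 0.6 × 80 × (0.707 × 0.4375) = 7.423 kip/in → adequate.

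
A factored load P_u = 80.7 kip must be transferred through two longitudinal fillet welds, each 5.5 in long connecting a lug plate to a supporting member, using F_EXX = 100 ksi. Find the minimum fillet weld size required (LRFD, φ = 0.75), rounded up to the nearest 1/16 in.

Total weld length L = 11 in.
Required throat t_e = P_u / (φ × 0.6 F_EXX × L) = 80.7 / (0.75 × 0.6 × 100 × 11) = 0.163 in.
Required leg w = t_e / 0.707 = 0.2306 in → use 1/4 in.

w = 1/4 in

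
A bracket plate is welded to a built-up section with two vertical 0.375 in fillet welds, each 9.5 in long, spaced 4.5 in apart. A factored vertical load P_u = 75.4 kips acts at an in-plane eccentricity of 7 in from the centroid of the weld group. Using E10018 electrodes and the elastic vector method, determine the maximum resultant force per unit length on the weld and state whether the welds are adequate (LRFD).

E100XX → F_EXX = 100 ksi.
Total weld length L_w = 19 in. Treat welds as unit-width lines.
Polar moment about centroid: J = 2[d³/12 + d(b/2)²] = 2[9.5³/12 + 9.5×2.25²] = 239.1 in³.
Direct shear f_v = P/L_w = 75.4 / 19 = 3.968 kip/in (vertical).
Torsion M = P·e = 75.4 × 7 = 527.8 kip·in.
Critical point at (x, y) = (2.25, 4.75) from centroid. f_tx = M·y/J = 10.49 kip/in; f_ty = M·x/J = 4.967 kip/in.
Resultant f_max = √[f_tx² + (f_v + f_ty)²] = √[10.49² + (3.968 + 4.967)²] = 13.78 kip/in.
Capacity per unit length: φr_n = 0.75 × 0.6 × 100 × (0.707 × 0.375) = 11.93 kip/in.
13.78 > 11.93 → NOT adequate.

f_max ≈ 13.8 kip/in; NOT adequate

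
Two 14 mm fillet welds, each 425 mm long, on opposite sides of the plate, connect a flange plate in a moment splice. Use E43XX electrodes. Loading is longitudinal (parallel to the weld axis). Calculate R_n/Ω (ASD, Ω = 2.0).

E43XX → F_EXX = 430 MPa.
Effective throat t_e = 0.707 × 14 = 9.898 mm.
Total length L = 850 mm; A_we = 9.898 × 850 = 8413 mm².
F_nw = 0.6 F_EXX = 0.6 × 430 = 258 MPa.
R_n = 258 × 8413 × 10⁻³ = 2171 kN; R_n/Ω = 2171/2.0 = 1085 kN.

R_n/Ω ≈ 1090 kN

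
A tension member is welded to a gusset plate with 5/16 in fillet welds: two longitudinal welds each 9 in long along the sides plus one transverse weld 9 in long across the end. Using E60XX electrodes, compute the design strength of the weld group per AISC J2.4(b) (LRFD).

E60XX → F_EXX = 60 ksi.
t_e = 0.707 × 0.3125 = 0.2209 in.
R_nwl = 0.6 × 60 × 0.2209 × 18 = 143.2 kip (longitudinal, 2 welds).
R_nwt = 0.6 × 60 × 0.2209 × 9 = 71.58 kip (transverse, base value).
(i) R_nwl + R_nwt = 214.8 kip; (ii) 0.85 R_nwl + 1.5 R_nwt = 229.1 kip.
R_n = max = 229.1 kip [governs: (ii)]; φR_n = 171.8 kip.

φR_n ≈ 172 kip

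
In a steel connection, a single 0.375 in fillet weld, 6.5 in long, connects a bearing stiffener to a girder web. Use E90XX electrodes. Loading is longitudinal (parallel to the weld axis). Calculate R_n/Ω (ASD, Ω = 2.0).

E90XX → F_EXX = 90 ksi.
Effective throat t_e = 0.707 × 0.375 = 0.2651 in.
Total length L = 6.5 in; A_we = 0.2651 × 6.5 = 1.723 in².
F_nw = 0.6 F_EXX = 0.6 × 90 = 54 ksi.
R_n = 54 × 1.723 = 93.06 kip; R_n/Ω = 93.06/2.0 = 46.53 kip.

R_n/Ω ≈ 46.5 kip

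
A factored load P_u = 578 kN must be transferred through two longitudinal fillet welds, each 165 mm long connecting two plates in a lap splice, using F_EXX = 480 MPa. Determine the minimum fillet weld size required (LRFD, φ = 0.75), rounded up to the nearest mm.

w = 12 mm

Total weld length L = 330 mm.
Required throat t_e = P_u / (φ × 0.6 F_EXX × L) = 578 / (0.75 × 0.6 × 480 × 330 × 10⁻³) = 8.109 mm.
Required leg w = t_e / 0.707 = 11.47 mm → use 12 mm.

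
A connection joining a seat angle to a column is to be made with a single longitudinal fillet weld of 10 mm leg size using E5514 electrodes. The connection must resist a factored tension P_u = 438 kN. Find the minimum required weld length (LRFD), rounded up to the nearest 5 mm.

L = 255 mm

E55XX → F_EXX = 550 MPa.
Throat t_e = 0.707 × 10 = 7.07 mm.
φr_n = 0.75 × 0.6 × 550 × 7.07 × 10⁻³ = 1.75 kN/mm.
L_req = P_u / φr_n = 438 / 1.75 = 250.3 mm total.
Round up → use L = 255 mm.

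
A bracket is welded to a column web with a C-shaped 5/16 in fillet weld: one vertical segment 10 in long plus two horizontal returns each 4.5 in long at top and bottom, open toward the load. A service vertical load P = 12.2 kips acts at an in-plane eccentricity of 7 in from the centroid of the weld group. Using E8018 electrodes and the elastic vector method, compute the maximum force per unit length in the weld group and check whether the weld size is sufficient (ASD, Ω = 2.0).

f_max ≈ 1.93 kip/in; adequate

E80XX → F_EXX = 80 ksi.
Total weld length L_w = 19 in. Treat welds as unit-width lines.
Centroid: x̄ = 2×4.5×2.25 / 19 = 1.066 in from the vertical weld.
Polar moment about centroid: J = I_x + I_y = [10³/12 + 2×4.5×5²] + [10×1.066² + 2(4.5³/12 + 4.5×1.184²)] = 347.5 in³.
Direct shear f_v = P/L_w = 12.2 / 19 = 0.6421 kip/in (vertical).
Torsion M = P·e = 12.2 × 7 = 85.4 kip·in.
Critical point at (x, y) = (3.434, 5) from centroid. f_tx = M·y/J = 1.229 kip/in; f_ty = M·x/J = 0.844 kip/in.
Resultant f_max = √[f_tx² + (f_v + f_ty)²] = √[1.229² + (0.6421 + 0.844)²] = 1.928 kip/in.
Capacity per unit length: r_n/Ω = (1/2.0) × 0.6 × 80 × (0.707 × 0.3125) = 5.302 kip/in.
1.928 ≤ 5.302 → adequate.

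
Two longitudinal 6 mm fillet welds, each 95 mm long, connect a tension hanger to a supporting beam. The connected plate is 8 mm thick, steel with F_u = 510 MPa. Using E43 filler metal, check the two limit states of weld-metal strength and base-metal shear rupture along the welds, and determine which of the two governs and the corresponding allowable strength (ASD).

E43XX → F_EXX = 430 MPa.
t_e = 0.707 × 6 = 4.242 mm; L = 190 mm.
Weld metal: R_n/Ω = (1/2.0) × 0.6 × 430 × 4.242 × 190 × 10⁻³ = 104 kN.
Base metal (shear rupture): R_n/Ω = (1/2.0) × 0.6 × 510 × 8 × 190 × 10⁻³ = 232.6 kN.
Governing: weld metal.

R_n/Ω ≈ 104 kN (weld metal governs)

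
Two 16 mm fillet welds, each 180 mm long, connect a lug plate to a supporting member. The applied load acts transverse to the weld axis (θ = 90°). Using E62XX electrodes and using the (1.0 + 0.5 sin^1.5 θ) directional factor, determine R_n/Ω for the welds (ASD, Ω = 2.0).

R_n/Ω ≈ 1140 kN

E62XX → F_EXX = 620 MPa.
t_e = 0.707 × 16 = 11.31 mm; A_we = 11.31 × 360 = 4072 mm².
Directional factor: 1.0 + 0.5 sin^1.5(90°) = 1.5.
F_nw = 0.6 × 620 × 1.5 = 558 MPa.
R_n/Ω = (558 × 4072) / 2.0 × 10⁻³ = 1136 kN.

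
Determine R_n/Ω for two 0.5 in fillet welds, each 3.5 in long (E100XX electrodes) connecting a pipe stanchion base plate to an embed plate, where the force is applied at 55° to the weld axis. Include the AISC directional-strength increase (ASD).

R_n/Ω ≈ 102 kips

E100XX → F_EXX = 100 ksi.
t_e = 0.707 × 0.5 = 0.3535 in; A_we = 0.3535 × 7 = 2.474 in².
Directional factor: 1.0 + 0.5 sin^1.5(55°) = 1.371.
F_nw = 0.6 × 100 × 1.371 = 82.24 ksi.
R_n/Ω = (82.24 × 2.474) / 2.0 = 101.8 kips.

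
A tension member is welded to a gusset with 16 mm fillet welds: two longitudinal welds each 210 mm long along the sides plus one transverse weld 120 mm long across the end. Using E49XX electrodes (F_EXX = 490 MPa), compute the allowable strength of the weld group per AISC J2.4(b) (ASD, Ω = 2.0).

R_n/Ω ≈ 898 kN

t_e = 0.707 × 16 = 11.31 mm.
R_nwl = 0.6 × 490 × 11.31 × 420 × 10⁻³ = 1397 kN (longitudinal, 2 welds).
R_nwt = 0.6 × 490 × 11.31 × 120 × 10⁻³ = 399.1 kN (transverse, base value).
(i) R_nwl + R_nwt = 1796 kN; (ii) 0.85 R_nwl + 1.5 R_nwt = 1786 kN.
R_n = max = 1796 kN [governs: (i)]; R_n/Ω = 897.9 kN.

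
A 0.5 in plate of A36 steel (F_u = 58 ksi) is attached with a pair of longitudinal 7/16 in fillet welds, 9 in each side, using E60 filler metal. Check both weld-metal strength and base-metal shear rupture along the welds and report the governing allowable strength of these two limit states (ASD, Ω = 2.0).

R_n/Ω ≈ 100 kip (weld metal governs)

E60XX → F_EXX = 60 ksi.
t_e = 0.707 × 0.4375 = 0.3093 in; L = 18 in.
Weld metal: R_n/Ω = (1/2.0) × 0.6 × 60 × 0.3093 × 18 = 100.2 kip.
Base metal (shear rupture): R_n/Ω = (1/2.0) × 0.6 × 58 × 0.5 × 18 = 156.6 kip.
Governing: weld metal.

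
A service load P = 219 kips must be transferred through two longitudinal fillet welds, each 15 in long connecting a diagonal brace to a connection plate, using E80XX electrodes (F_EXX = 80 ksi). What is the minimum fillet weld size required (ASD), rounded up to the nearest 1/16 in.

Total weld length L = 30 in.
Required throat t_e = P × Ω / (0.6 F_EXX × L) = 219 × 2.0 / (0.6 × 80 × 30) = 0.3042 in.
Required leg w = t_e / 0.707 = 0.4302 in → use 7/16 in.

w = 7/16 in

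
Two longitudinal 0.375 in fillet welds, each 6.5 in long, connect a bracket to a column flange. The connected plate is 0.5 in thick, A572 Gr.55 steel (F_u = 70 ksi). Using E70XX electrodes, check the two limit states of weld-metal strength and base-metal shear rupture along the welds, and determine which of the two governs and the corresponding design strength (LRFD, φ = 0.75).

E70XX → F_EXX = 70 ksi.
t_e = 0.707 × 0.375 = 0.2651 in; L = 13 in.
Weld metal: φR_n = 0.75 × 0.6 × 70 × 0.2651 × 13 = 108.6 kips.
Base metal (shear rupture): φR_n = 0.75 × 0.6 × 70 × 0.5 × 13 = 204.8 kips.
Governing: weld metal.

φR_n ≈ 109 kips (weld metal governs)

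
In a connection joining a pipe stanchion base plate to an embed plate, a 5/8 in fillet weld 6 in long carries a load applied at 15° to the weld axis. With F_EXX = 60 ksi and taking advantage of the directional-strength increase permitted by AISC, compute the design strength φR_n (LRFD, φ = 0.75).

φR_n ≈ 76.3 kips

t_e = 0.707 × 0.625 = 0.4419 in; A_we = 0.4419 × 6 = 2.651 in².
Directional factor: 1.0 + 0.5 sin^1.5(15°) = 1.066.
F_nw = 0.6 × 60 × 1.066 = 38.37 ksi.
φR_n = 0.75 × 38.37 × 2.651 = 76.3 kips.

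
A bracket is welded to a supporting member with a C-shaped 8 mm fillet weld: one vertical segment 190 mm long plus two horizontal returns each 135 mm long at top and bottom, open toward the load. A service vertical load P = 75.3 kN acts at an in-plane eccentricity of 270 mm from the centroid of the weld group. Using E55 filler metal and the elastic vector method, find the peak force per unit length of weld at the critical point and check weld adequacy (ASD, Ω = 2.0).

E55XX → F_EXX = 550 MPa.
Total weld length L_w = 460 mm. Treat welds as unit-width lines.
Centroid: x̄ = 2×135×67.5 / 460 = 39.62 mm from the vertical weld.
Polar moment about centroid: J = I_x + I_y = [190³/12 + 2×135×95²] + [190×39.62² + 2(135³/12 + 135×27.88²)] = 3927000 mm³.
Direct shear f_v = P/L_w = 75.3×10³ / 460 = 163.7 N/mm (vertical).
Torsion M = P·e = 75.3×10³ × 270 = 20331000 N·mm.
Critical point at (x, y) = (95.38, 95) from centroid. f_tx = M·y/J = 491.9 N/mm; f_ty = M·x/J = 493.9 N/mm.
Resultant f_max = √[f_tx² + (f_v + f_ty)²] = √[491.9² + (163.7 + 493.9)²] = 821.2 N/mm.
Capacity per unit length: r_n/Ω = (1/2.0) × 0.6 × 550 × (0.707 × 8) = 933.2 N/mm.
821.2 ≤ 933.2 → adequate.

f_max ≈ 821 N/mm; adequate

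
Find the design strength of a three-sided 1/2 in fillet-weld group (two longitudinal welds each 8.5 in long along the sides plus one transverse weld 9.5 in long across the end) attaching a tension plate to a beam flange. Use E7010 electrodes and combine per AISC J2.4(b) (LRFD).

φR_n ≈ 320 kip

E70XX → F_EXX = 70 ksi.
t_e = 0.707 × 0.5 = 0.3535 in.
R_nwl = 0.6 × 70 × 0.3535 × 17 = 252.4 kip (longitudinal, 2 welds).
R_nwt = 0.6 × 70 × 0.3535 × 9.5 = 141 kip (transverse, base value).
(i) R_nwl + R_nwt = 393.4 kip; (ii) 0.85 R_nwl + 1.5 R_nwt = 426.1 kip.
R_n = max = 426.1 kip [governs: (ii)]; φR_n = 319.6 kip.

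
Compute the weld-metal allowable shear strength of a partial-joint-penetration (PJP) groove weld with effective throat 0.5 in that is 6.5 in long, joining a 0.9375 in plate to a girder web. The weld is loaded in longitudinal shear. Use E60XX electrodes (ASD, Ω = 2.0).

E60XX → F_EXX = 60 ksi.
Effective throat (given) t_e = 0.5 in.
A_we = 0.5 × 6.5 = 3.25 in².
F_nw = 0.6 F_EXX = 36 ksi.
R_n/Ω = (36 × 3.25) / 2.0 = 58.5 kip.

R_n/Ω ≈ 58.5 kip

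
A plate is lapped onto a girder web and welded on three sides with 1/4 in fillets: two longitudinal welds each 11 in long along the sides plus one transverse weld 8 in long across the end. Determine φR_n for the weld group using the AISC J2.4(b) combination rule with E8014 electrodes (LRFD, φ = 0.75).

E80XX → F_EXX = 80 ksi.
t_e = 0.707 × 0.25 = 0.1767 in.
R_nwl = 0.6 × 80 × 0.1767 × 22 = 186.6 kip (longitudinal, 2 welds).
R_nwt = 0.6 × 80 × 0.1767 × 8 = 67.87 kip (transverse, base value).
(i) R_nwl + R_nwt = 254.5 kip; (ii) 0.85 R_nwl + 1.5 R_nwt = 260.5 kip.
R_n = max = 260.5 kip [governs: (ii)]; φR_n = 195.3 kip.

φR_n ≈ 195 kip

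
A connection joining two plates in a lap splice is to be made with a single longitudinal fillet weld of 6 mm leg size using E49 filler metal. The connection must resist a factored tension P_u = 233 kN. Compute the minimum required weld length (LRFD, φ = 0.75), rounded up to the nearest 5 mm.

L = 250 mm

E49XX → F_EXX = 490 MPa.
Throat t_e = 0.707 × 6 = 4.242 mm.
φr_n = 0.75 × 0.6 × 490 × 4.242 × 10⁻³ = 0.9354 kN/mm.
L_req = P_u / φr_n = 233 / 0.9354 = 249.1 mm total.
Round up → use L = 250 mm.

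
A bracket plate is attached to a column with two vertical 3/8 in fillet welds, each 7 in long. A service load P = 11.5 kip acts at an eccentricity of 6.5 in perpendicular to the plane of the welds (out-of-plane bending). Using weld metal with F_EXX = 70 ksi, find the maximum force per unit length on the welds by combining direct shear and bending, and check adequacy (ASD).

f_max ≈ 4.65 kip/in; adequate

L_w = 2 × 7 = 14 in; section modulus (unit throat) S = 2 × L²/6 = 16.33 in².
Direct shear f_v = P/L_w = 11.5/14 = 0.8214 kip/in.
Moment M = P × e = 11.5 × 6.5 = 74.75 kip·in; bending f_b = M/S = 4.577 kip/in.
f_max = √(f_v² + f_b²) = √(0.8214² + 4.577²) = 4.65 kip/in.
r_n/Ω = (1/2.0) × 0.6 × 70 × (0.707 × 0.375) = 5.568 kip/in → adequate.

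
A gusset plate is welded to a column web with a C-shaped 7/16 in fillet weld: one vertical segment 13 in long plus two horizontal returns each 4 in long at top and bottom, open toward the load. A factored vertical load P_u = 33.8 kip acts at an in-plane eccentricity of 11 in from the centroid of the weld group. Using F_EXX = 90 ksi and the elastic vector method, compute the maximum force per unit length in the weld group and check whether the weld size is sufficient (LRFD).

f_max ≈ 5.79 kip/in; adequate

Total weld length L_w = 21 in. Treat welds as unit-width lines.
Centroid: x̄ = 2×4×2 / 21 = 0.7619 in from the vertical weld.
Polar moment about centroid: J = I_x + I_y = [13³/12 + 2×4×6.5²] + [13×0.7619² + 2(4³/12 + 4×1.238²)] = 551.6 in³.
Direct shear f_v = P/L_w = 33.8 / 21 = 1.61 kip/in (vertical).
Torsion M = P·e = 33.8 × 11 = 371.8 kip·in.
Critical point at (x, y) = (3.238, 6.5) from centroid. f_tx = M·y/J = 4.382 kip/in; f_ty = M·x/J = 2.183 kip/in.
Resultant f_max = √[f_tx² + (f_v + f_ty)²] = √[4.382² + (1.61 + 2.183)²] = 5.795 kip/in.
Capacity per unit length: φr_n = 0.75 × 0.6 × 90 × (0.707 × 0.4375) = 12.53 kip/in.
5.795 ≤ 12.53 → adequate.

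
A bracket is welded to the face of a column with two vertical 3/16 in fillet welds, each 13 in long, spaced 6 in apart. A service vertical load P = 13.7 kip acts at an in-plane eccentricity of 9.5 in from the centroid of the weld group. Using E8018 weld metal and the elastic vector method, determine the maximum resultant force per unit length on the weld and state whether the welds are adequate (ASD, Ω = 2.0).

f_max ≈ 1.84 kip/in; adequate

E80XX → F_EXX = 80 ksi.
Total weld length L_w = 26 in. Treat welds as unit-width lines.
Polar moment about centroid: J = 2[d³/12 + d(b/2)²] = 2[13³/12 + 13×3²] = 600.2 in³.
Direct shear f_v = P/L_w = 13.7 / 26 = 0.5269 kip/in (vertical).
Torsion M = P·e = 13.7 × 9.5 = 130.15 kip·in.
Critical point at (x, y) = (3, 6.5) from centroid. f_tx = M·y/J = 1.41 kip/in; f_ty = M·x/J = 0.6506 kip/in.
Resultant f_max = √[f_tx² + (f_v + f_ty)²] = √[1.41² + (0.5269 + 0.6506)²] = 1.837 kip/in.
Capacity per unit length: r_n/Ω = (1/2.0) × 0.6 × 80 × (0.707 × 0.1875) = 3.181 kip/in.
1.837 ≤ 3.181 → adequate.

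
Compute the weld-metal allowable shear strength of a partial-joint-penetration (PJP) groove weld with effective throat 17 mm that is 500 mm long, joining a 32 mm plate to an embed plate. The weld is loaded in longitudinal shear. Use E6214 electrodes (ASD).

R_n/Ω ≈ 1580 kN

E62XX → F_EXX = 620 MPa.
Effective throat (given) t_e = 17 mm.
A_we = 17 × 500 = 8500 mm².
F_nw = 0.6 F_EXX = 372 MPa.
R_n/Ω = (372 × 8500) / 2.0 × 10⁻³ = 1581 kN.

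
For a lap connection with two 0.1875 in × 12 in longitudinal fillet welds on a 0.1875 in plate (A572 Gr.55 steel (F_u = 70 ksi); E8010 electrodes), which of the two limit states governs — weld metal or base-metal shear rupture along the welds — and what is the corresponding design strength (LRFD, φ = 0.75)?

E80XX → F_EXX = 80 ksi.
t_e = 0.707 × 0.1875 = 0.1326 in; L = 24 in.
Weld metal: φR_n = 0.75 × 0.6 × 80 × 0.1326 × 24 = 114.5 kips.
Base metal (shear rupture): φR_n = 0.75 × 0.6 × 70 × 0.1875 × 24 = 141.8 kips.
Governing: weld metal.

φR_n ≈ 115 kips (weld metal governs)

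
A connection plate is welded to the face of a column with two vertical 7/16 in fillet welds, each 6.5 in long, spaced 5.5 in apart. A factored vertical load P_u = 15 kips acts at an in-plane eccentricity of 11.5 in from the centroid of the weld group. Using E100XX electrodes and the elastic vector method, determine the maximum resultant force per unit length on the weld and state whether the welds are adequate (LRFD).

E100XX → F_EXX = 100 ksi.
Total weld length L_w = 13 in. Treat welds as unit-width lines.
Polar moment about centroid: J = 2[d³/12 + d(b/2)²] = 2[6.5³/12 + 6.5×2.75²] = 144.1 in³.
Direct shear f_v = P/L_w = 15 / 13 = 1.154 kip/in (vertical).
Torsion M = P·e = 15 × 11.5 = 172.5 kip·in.
Critical point at (x, y) = (2.75, 3.25) from centroid. f_tx = M·y/J = 3.891 kip/in; f_ty = M·x/J = 3.292 kip/in.
Resultant f_max = √[f_tx² + (f_v + f_ty)²] = √[3.891² + (1.154 + 3.292)²] = 5.908 kip/in.
Capacity per unit length: φr_n = 0.75 × 0.6 × 100 × (0.707 × 0.4375) = 13.92 kip/in.
5.908 ≤ 13.92 → adequate.

f_max ≈ 5.91 kip/in; adequate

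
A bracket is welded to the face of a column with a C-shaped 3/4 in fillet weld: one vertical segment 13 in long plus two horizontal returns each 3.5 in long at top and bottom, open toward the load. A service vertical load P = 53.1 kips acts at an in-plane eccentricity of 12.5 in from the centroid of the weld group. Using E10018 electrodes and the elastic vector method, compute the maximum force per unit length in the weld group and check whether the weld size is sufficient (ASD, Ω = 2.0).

f_max ≈ 10.8 kip/in; adequate

E100XX → F_EXX = 100 ksi.
Total weld length L_w = 20 in. Treat welds as unit-width lines.
Centroid: x̄ = 2×3.5×1.75 / 20 = 0.6125 in from the vertical weld.
Polar moment about centroid: J = I_x + I_y = [13³/12 + 2×3.5×6.5²] + [13×0.6125² + 2(3.5³/12 + 3.5×1.137²)] = 499.9 in³.
Direct shear f_v = P/L_w = 53.1 / 20 = 2.655 kip/in (vertical).
Torsion M = P·e = 53.1 × 12.5 = 663.75 kip·in.
Critical point at (x, y) = (2.888, 6.5) from centroid. f_tx = M·y/J = 8.63 kip/in; f_ty = M·x/J = 3.834 kip/in.
Resultant f_max = √[f_tx² + (f_v + f_ty)²] = √[8.63² + (2.655 + 3.834)²] = 10.8 kip/in.
Capacity per unit length: r_n/Ω = (1/2.0) × 0.6 × 100 × (0.707 × 0.75) = 15.91 kip/in.
10.8 ≤ 15.91 → adequate.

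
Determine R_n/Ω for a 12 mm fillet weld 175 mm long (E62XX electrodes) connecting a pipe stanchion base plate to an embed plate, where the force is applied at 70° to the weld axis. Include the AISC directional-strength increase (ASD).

E62XX → F_EXX = 620 MPa.
t_e = 0.707 × 12 = 8.484 mm; A_we = 8.484 × 175 = 1485 mm².
Directional factor: 1.0 + 0.5 sin^1.5(70°) = 1.455.
F_nw = 0.6 × 620 × 1.455 = 541.4 MPa.
R_n/Ω = (541.4 × 1485) / 2.0 × 10⁻³ = 401.9 kN.

R_n/Ω ≈ 402 kN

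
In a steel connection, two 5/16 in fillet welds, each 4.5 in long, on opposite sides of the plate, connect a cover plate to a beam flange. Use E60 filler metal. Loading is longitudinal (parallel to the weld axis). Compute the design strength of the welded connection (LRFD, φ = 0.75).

E60XX → F_EXX = 60 ksi.
Effective throat t_e = 0.707 × 0.3125 = 0.2209 in.
Total length L = 9 in; A_we = 0.2209 × 9 = 1.988 in².
F_nw = 0.6 F_EXX = 0.6 × 60 = 36 ksi.
φR_n = 0.75 × 36 × 1.988 = 53.69 kip.

φR_n ≈ 53.7 kip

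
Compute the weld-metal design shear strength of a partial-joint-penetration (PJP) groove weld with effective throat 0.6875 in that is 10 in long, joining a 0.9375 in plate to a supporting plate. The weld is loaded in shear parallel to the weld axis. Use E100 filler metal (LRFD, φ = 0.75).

E100XX → F_EXX = 100 ksi.
Effective throat (given) t_e = 0.6875 in.
A_we = 0.6875 × 10 = 6.875 in².
F_nw = 0.6 F_EXX = 60 ksi.
φR_n = 0.75 × 60 × 6.875 = 309.4 kip.

φR_n ≈ 309 kip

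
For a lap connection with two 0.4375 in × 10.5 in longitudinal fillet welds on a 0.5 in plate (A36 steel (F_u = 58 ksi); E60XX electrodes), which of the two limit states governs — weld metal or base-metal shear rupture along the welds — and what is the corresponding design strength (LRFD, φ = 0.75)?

φR_n ≈ 175 kips (weld metal governs)

E60XX → F_EXX = 60 ksi.
t_e = 0.707 × 0.4375 = 0.3093 in; L = 21 in.
Weld metal: φR_n = 0.75 × 0.6 × 60 × 0.3093 × 21 = 175.4 kips.
Base metal (shear rupture): φR_n = 0.75 × 0.6 × 58 × 0.5 × 21 = 274 kips.
Governing: weld metal.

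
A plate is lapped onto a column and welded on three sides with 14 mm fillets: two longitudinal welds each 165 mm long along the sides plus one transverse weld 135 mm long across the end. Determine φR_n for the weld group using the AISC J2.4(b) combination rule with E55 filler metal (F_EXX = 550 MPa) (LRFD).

t_e = 0.707 × 14 = 9.898 mm.
R_nwl = 0.6 × 550 × 9.898 × 330 × 10⁻³ = 1078 kN (longitudinal, 2 welds).
R_nwt = 0.6 × 550 × 9.898 × 135 × 10⁻³ = 441 kN (transverse, base value).
(i) R_nwl + R_nwt = 1519 kN; (ii) 0.85 R_nwl + 1.5 R_nwt = 1578 kN.
R_n = max = 1578 kN [governs: (ii)]; φR_n = 1183 kN.

φR_n ≈ 1180 kN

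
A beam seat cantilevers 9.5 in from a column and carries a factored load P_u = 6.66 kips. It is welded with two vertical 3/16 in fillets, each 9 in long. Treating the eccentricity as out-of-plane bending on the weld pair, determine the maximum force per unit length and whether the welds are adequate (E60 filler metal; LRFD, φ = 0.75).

E60XX → F_EXX = 60 ksi.
L_w = 2 × 9 = 18 in; section modulus (unit throat) S = 2 × L²/6 = 27 in².
Direct shear f_v = P/L_w = 6.66/18 = 0.37 kip/in.
Moment M = P × e = 6.66 × 9.5 = 63.27 kip·in; bending f_b = M/S = 2.343 kip/in.
f_max = √(f_v² + f_b²) = √(0.37² + 2.343²) = 2.372 kip/in.
φr_n = 0.75 × 0.6 × 60 × (0.707 × 0.1875) = 3.579 kip/in → adequate.

f_max ≈ 2.37 kip/in; adequate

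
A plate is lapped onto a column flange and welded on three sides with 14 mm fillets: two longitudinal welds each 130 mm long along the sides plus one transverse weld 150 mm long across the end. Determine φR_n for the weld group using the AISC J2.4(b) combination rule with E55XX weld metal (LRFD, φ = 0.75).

E55XX → F_EXX = 550 MPa.
t_e = 0.707 × 14 = 9.898 mm.
R_nwl = 0.6 × 550 × 9.898 × 260 × 10⁻³ = 849.2 kN (longitudinal, 2 welds).
R_nwt = 0.6 × 550 × 9.898 × 150 × 10⁻³ = 490 kN (transverse, base value).
(i) R_nwl + R_nwt = 1339 kN; (ii) 0.85 R_nwl + 1.5 R_nwt = 1457 kN.
R_n = max = 1457 kN [governs: (ii)]; φR_n = 1093 kN.

φR_n ≈ 1090 kN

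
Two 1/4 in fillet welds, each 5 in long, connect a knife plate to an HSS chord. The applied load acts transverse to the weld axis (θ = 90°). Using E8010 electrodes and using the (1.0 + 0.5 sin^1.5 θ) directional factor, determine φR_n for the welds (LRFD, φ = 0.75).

φR_n ≈ 95.4 kips

E80XX → F_EXX = 80 ksi.
t_e = 0.707 × 0.25 = 0.1767 in; A_we = 0.1767 × 10 = 1.767 in².
Directional factor: 1.0 + 0.5 sin^1.5(90°) = 1.5.
F_nw = 0.6 × 80 × 1.5 = 72 ksi.
φR_n = 0.75 × 72 × 1.767 = 95.44 kips.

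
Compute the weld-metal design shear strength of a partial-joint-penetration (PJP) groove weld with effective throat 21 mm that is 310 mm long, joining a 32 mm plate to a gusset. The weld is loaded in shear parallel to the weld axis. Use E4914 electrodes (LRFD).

φR_n ≈ 1440 kN

E49XX → F_EXX = 490 MPa.
Effective throat (given) t_e = 21 mm.
A_we = 21 × 310 = 6510 mm².
F_nw = 0.6 F_EXX = 294 MPa.
φR_n = 0.75 × 294 × 6510 × 10⁻³ = 1435 kN.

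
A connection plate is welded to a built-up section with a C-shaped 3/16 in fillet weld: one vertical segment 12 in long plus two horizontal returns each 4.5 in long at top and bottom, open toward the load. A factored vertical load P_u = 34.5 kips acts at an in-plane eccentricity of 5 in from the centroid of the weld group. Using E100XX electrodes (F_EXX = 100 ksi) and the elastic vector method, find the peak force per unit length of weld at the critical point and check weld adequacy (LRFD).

Total weld length L_w = 21 in. Treat welds as unit-width lines.
Centroid: x̄ = 2×4.5×2.25 / 21 = 0.9643 in from the vertical weld.
Polar moment about centroid: J = I_x + I_y = [12³/12 + 2×4.5×6²] + [12×0.9643² + 2(4.5³/12 + 4.5×1.286²)] = 509.2 in³.
Direct shear f_v = P/L_w = 34.5 / 21 = 1.643 kip/in (vertical).
Torsion M = P·e = 34.5 × 5 = 172.5 kip·in.
Critical point at (x, y) = (3.536, 6) from centroid. f_tx = M·y/J = 2.033 kip/in; f_ty = M·x/J = 1.198 kip/in.
Resultant f_max = √[f_tx² + (f_v + f_ty)²] = √[2.033² + (1.643 + 1.198)²] = 3.493 kip/in.
Capacity per unit length: φr_n = 0.75 × 0.6 × 100 × (0.707 × 0.1875) = 5.965 kip/in.
3.493 ≤ 5.965 → adequate.

f_max ≈ 3.49 kip/in; adequate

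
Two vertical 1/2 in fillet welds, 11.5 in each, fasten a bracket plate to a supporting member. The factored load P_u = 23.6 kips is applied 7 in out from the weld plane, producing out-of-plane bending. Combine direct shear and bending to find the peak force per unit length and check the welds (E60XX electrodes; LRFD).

E60XX → F_EXX = 60 ksi.
L_w = 2 × 11.5 = 23 in; section modulus (unit throat) S = 2 × L²/6 = 44.08 in².
Direct shear f_v = P/L_w = 23.6/23 = 1.026 kip/in.
Moment M = P × e = 23.6 × 7 = 165.2 kip·in; bending f_b = M/S = 3.747 kip/in.
f_max = √(f_v² + f_b²) = √(1.026² + 3.747²) = 3.885 kip/in.
φr_n = 0.75 × 0.6 × 60 × (0.707 × 0.5) = 9.544 kip/in → adequate.

f_max ≈ 3.89 kip/in; adequate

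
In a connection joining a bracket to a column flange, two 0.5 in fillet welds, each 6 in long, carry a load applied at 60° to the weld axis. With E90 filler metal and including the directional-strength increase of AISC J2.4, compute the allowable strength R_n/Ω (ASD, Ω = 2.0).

R_n/Ω ≈ 161 kip

E90XX → F_EXX = 90 ksi.
t_e = 0.707 × 0.5 = 0.3535 in; A_we = 0.3535 × 12 = 4.242 in².
Directional factor: 1.0 + 0.5 sin^1.5(60°) = 1.403.
F_nw = 0.6 × 90 × 1.403 = 75.76 ksi.
R_n/Ω = (75.76 × 4.242) / 2.0 = 160.7 kip.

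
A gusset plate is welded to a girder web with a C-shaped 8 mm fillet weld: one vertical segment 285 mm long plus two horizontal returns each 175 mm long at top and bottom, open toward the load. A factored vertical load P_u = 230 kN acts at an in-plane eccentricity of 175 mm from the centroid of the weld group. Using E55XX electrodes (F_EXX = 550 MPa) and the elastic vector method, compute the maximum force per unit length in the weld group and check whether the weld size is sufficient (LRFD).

f_max ≈ 969 N/mm; adequate

Total weld length L_w = 635 mm. Treat welds as unit-width lines.
Centroid: x̄ = 2×175×87.5 / 635 = 48.23 mm from the vertical weld.
Polar moment about centroid: J = I_x + I_y = [285³/12 + 2×175×142.5²] + [285×48.23² + 2(175³/12 + 175×39.27²)] = 11130000 mm³.
Direct shear f_v = P/L_w = 230×10³ / 635 = 362.2 N/mm (vertical).
Torsion M = P·e = 230×10³ × 175 = 40250000 N·mm.
Critical point at (x, y) = (126.8, 142.5) from centroid. f_tx = M·y/J = 515.2 N/mm; f_ty = M·x/J = 458.4 N/mm.
Resultant f_max = √[f_tx² + (f_v + f_ty)²] = √[515.2² + (362.2 + 458.4)²] = 968.9 N/mm.
Capacity per unit length: φr_n = 0.75 × 0.6 × 550 × (0.707 × 8) = 1400 N/mm.
968.9 ≤ 1400 → adequate.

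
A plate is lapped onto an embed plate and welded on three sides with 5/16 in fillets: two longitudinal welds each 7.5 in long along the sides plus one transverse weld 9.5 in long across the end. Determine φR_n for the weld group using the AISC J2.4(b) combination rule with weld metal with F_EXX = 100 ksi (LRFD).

φR_n ≈ 268 kips

t_e = 0.707 × 0.3125 = 0.2209 in.
R_nwl = 0.6 × 100 × 0.2209 × 15 = 198.8 kips (longitudinal, 2 welds).
R_nwt = 0.6 × 100 × 0.2209 × 9.5 = 125.9 kips (transverse, base value).
(i) R_nwl + R_nwt = 324.8 kips; (ii) 0.85 R_nwl + 1.5 R_nwt = 357.9 kips.
R_n = max = 357.9 kips [governs: (ii)]; φR_n = 268.4 kips.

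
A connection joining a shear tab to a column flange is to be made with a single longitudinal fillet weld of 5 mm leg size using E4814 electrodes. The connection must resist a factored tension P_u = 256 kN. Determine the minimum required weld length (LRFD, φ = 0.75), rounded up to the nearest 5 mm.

E48XX → F_EXX = 480 MPa.
Throat t_e = 0.707 × 5 = 3.535 mm.
φr_n = 0.75 × 0.6 × 480 × 3.535 × 10⁻³ = 0.7636 kN/mm.
L_req = P_u / φr_n = 256 / 0.7636 = 335.3 mm total.
Round up → use L = 340 mm.

L = 340 mm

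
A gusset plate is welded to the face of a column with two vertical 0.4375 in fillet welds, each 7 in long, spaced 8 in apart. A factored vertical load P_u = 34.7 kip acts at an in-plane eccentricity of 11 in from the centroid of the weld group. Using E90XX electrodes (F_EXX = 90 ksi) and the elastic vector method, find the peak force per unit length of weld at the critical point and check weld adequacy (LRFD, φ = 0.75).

Total weld length L_w = 14 in. Treat welds as unit-width lines.
Polar moment about centroid: J = 2[d³/12 + d(b/2)²] = 2[7³/12 + 7×4²] = 281.2 in³.
Direct shear f_v = P/L_w = 34.7 / 14 = 2.479 kip/in (vertical).
Torsion M = P·e = 34.7 × 11 = 381.7 kip·in.
Critical point at (x, y) = (4, 3.5) from centroid. f_tx = M·y/J = 4.751 kip/in; f_ty = M·x/J = 5.43 kip/in.
Resultant f_max = √[f_tx² + (f_v + f_ty)²] = √[4.751² + (2.479 + 5.43)²] = 9.226 kip/in.
Capacity per unit length: φr_n = 0.75 × 0.6 × 90 × (0.707 × 0.4375) = 12.53 kip/in.
9.226 ≤ 12.53 → adequate.

f_max ≈ 9.23 kip/in; adequate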